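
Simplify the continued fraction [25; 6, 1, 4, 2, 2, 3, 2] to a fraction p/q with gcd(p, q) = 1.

a_0 = 25: 25/1
a_1 = 6: 151/6
a_2 = 1: 176/7
a_3 = 4: 855/34
a_4 = 2: 1886/75
a_5 = 2: 4627/184
a_6 = 3: 15767/627
a_7 = 2: 36161/1438

36161/1438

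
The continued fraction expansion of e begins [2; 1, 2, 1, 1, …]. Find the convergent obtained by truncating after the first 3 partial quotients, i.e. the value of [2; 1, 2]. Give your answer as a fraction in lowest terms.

Start with 2.
1 + 1/(2/1) = 1 + 1/2 = 3/2
2 + 1/(3/2) = 2 + 2/3 = 8/3

8/3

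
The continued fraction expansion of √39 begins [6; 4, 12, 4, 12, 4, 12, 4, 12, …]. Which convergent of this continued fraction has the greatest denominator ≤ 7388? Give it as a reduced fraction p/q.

a_0 = 6: 6/1  (≤ bound)
a_1 = 4: 25/4  (≤ bound)
a_2 = 12: 306/49  (≤ bound)
a_3 = 4: 1249/200  (≤ bound)
a_4 = 12: 15294/2449  (≤ bound)
a_5 = 4: 62425/9996  (> 7388, stop)

15294/2449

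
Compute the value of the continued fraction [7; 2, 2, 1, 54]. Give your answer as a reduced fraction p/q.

2845/383

Use the convergent recurrence hₖ = aₖ·hₖ₋₁ + hₖ₋₂ (and likewise for the denominators kₖ):
a_0 = 7: 7/1
a_1 = 2: 15/2
a_2 = 2: 37/5
a_3 = 1: 52/7
a_4 = 54: 2845/383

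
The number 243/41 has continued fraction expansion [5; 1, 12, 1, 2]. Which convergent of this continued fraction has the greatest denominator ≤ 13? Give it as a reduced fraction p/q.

77/13

a_0 = 5: 5/1  (≤ bound)
a_1 = 1: 6/1  (≤ bound)
a_2 = 12: 77/13  (≤ bound)
a_3 = 1: 83/14  (> 13, stop)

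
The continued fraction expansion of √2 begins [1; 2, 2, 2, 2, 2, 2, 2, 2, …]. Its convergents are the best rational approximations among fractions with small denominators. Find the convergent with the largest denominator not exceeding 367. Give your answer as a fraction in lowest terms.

239/169

a_0 = 1: 1/1  (≤ bound)
a_1 = 2: 3/2  (≤ bound)
a_2 = 2: 7/5  (≤ bound)
a_3 = 2: 17/12  (≤ bound)
a_4 = 2: 41/29  (≤ bound)
a_5 = 2: 99/70  (≤ bound)
a_6 = 2: 239/169  (≤ bound)
a_7 = 2: 577/408  (> 367, stop)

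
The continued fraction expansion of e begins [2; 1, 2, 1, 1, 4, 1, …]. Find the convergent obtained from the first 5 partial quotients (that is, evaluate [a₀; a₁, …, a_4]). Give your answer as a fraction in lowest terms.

19/7

a_0 = 2: 2/1
a_1 = 1: 3/1
a_2 = 2: 8/3
a_3 = 1: 11/4
a_4 = 1: 19/7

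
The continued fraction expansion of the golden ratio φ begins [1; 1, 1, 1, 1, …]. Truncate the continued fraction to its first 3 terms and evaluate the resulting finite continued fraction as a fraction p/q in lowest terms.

Start with 1.
1 + 1/(1/1) = 1 + 1/1 = 2/1
1 + 1/(2/1) = 1 + 1/2 = 3/2

3/2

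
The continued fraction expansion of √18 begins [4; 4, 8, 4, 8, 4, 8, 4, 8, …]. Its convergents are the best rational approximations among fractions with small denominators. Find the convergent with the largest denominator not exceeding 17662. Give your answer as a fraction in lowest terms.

List convergents until the denominator exceeds the bound:
a_0 = 4: 4/1  (≤ bound)
a_1 = 4: 17/4  (≤ bound)
a_2 = 8: 140/33  (≤ bound)
a_3 = 4: 577/136  (≤ bound)
a_4 = 8: 4756/1121  (≤ bound)
a_5 = 4: 19601/4620  (≤ bound)
a_6 = 8: 161564/38081  (> 17662, stop)

19601/4620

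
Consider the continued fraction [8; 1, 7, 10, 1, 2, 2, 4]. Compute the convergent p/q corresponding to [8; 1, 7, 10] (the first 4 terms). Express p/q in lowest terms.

a_0 = 8: 8/1
a_1 = 1: 9/1
a_2 = 7: 71/8
a_3 = 10: 719/81

719/81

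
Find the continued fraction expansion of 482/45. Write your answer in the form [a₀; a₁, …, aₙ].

Apply division with remainder until the remainder is 0:
482 ÷ 45 → quotient 10, remainder 32
45 ÷ 32 → quotient 1, remainder 13
32 ÷ 13 → quotient 2, remainder 6
13 ÷ 6 → quotient 2, remainder 1
6 ÷ 1 → quotient 6, remainder 0

[10; 1, 2, 2, 6]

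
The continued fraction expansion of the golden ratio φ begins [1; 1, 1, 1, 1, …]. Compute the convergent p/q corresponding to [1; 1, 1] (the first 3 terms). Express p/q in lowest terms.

Start with 1.
1 + 1/(1/1) = 1 + 1/1 = 2/1
1 + 1/(2/1) = 1 + 1/2 = 3/2

3/2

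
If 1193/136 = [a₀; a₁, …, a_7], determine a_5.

1193 = 8·136 + 105, so a_0 = 8
136 = 1·105 + 31, so a_1 = 1
105 = 3·31 + 12, so a_2 = 3
31 = 2·12 + 7, so a_3 = 2
12 = 1·7 + 5, so a_4 = 1
7 = 1·5 + 2, so a_5 = 1

1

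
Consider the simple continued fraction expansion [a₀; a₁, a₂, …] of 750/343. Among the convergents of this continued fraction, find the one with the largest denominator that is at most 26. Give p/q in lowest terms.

a_0 = 2: 2/1  (≤ bound)
a_1 = 5: 11/5  (≤ bound)
a_2 = 2: 24/11  (≤ bound)
a_3 = 1: 35/16  (≤ bound)
a_4 = 3: 129/59  (> 26, stop)

35/16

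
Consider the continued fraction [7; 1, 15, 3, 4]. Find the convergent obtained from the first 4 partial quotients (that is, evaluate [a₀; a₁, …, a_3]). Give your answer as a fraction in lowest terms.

389/49

Start with 3.
15 + 1/(3/1) = 15 + 1/3 = 46/3
1 + 1/(46/3) = 1 + 3/46 = 49/46
7 + 1/(49/46) = 7 + 46/49 = 389/49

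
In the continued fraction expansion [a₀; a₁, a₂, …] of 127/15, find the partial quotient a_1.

2

⌊127/15⌋ = 8, remainder 7
⌊15/7⌋ = 2, remainder 1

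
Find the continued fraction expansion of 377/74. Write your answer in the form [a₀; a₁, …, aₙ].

377 ÷ 74 → quotient 5, remainder 7
74 ÷ 7 → quotient 10, remainder 4
7 ÷ 4 → quotient 1, remainder 3
4 ÷ 3 → quotient 1, remainder 1
3 ÷ 1 → quotient 3, remainder 0

[5; 10, 1, 1, 3]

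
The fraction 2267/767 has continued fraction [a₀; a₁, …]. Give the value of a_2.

21

Run the Euclidean algorithm, recording each quotient:
2267 = 2·767 + 733, so a_0 = 2
767 = 1·733 + 34, so a_1 = 1
733 = 21·34 + 19, so a_2 = 21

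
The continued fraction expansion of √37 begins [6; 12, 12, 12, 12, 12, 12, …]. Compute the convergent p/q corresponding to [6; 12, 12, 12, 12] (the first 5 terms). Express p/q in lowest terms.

Starting at the tail and folding back:
Start with 12.
12 + 1/(12/1) = 12 + 1/12 = 145/12
12 + 1/(145/12) = 12 + 12/145 = 1752/145
12 + 1/(1752/145) = 12 + 145/1752 = 21169/1752
6 + 1/(21169/1752) = 6 + 1752/21169 = 128766/21169

128766/21169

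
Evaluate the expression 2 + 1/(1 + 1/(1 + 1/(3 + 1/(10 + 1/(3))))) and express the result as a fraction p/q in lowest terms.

a_0 = 2: 2/1
a_1 = 1: 3/1
a_2 = 1: 5/2
a_3 = 3: 18/7
a_4 = 10: 185/72
a_5 = 3: 573/223

573/223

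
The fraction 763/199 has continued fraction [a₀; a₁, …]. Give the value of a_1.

763 ÷ 199 → quotient 3, remainder 166
199 ÷ 166 → quotient 1, remainder 33

1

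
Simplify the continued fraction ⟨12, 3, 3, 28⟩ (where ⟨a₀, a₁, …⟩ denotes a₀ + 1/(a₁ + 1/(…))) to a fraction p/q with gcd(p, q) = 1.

Start with 28.
3 + 1/(28/1) = 3 + 1/28 = 85/28
3 + 1/(85/28) = 3 + 28/85 = 283/85
12 + 1/(283/85) = 12 + 85/283 = 3481/283

3481/283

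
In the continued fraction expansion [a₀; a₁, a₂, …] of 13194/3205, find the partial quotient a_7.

Run the Euclidean algorithm, recording each quotient:
13194 = 4·3205 + 374, so a_0 = 4
3205 = 8·374 + 213, so a_1 = 8
374 = 1·213 + 161, so a_2 = 1
213 = 1·161 + 52, so a_3 = 1
161 = 3·52 + 5, so a_4 = 3
52 = 10·5 + 2, so a_5 = 10
5 = 2·2 + 1, so a_6 = 2
2 = 2·1 + 0, so a_7 = 2

2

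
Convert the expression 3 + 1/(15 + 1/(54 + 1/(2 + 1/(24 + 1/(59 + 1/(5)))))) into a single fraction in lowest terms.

Start with 5.
59 + 1/(5/1) = 59 + 1/5 = 296/5
24 + 1/(296/5) = 24 + 5/296 = 7109/296
2 + 1/(7109/296) = 2 + 296/7109 = 14514/7109
54 + 1/(14514/7109) = 54 + 7109/14514 = 790865/14514
15 + 1/(790865/14514) = 15 + 14514/790865 = 11877489/790865
3 + 1/(11877489/790865) = 3 + 790865/11877489 = 36423332/11877489

36423332/11877489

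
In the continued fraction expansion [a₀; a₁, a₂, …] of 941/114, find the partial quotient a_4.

2

⌊941/114⌋ = 8, remainder 29
⌊114/29⌋ = 3, remainder 27
⌊29/27⌋ = 1, remainder 2
⌊27/2⌋ = 13, remainder 1
⌊2/1⌋ = 2, remainder 0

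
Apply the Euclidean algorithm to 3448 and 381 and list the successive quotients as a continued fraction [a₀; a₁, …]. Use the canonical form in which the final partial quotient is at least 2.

3448 = 9·381 + 19, so a_0 = 9
381 = 20·19 + 1, so a_1 = 20
19 = 19·1 + 0, so a_2 = 19

[9; 20, 19]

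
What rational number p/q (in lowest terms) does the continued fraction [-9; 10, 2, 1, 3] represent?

Work from the innermost term outward:
Start with 3.
1 + 1/(3/1) = 1 + 1/3 = 4/3
2 + 1/(4/3) = 2 + 3/4 = 11/4
10 + 1/(11/4) = 10 + 4/11 = 114/11
-9 + 1/(114/11) = -9 + 11/114 = -1015/114

-1015/114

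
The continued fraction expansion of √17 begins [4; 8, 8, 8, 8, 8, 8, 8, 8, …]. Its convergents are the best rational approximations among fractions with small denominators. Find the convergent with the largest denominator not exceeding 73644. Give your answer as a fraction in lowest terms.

a_0 = 4: 4/1  (≤ bound)
a_1 = 8: 33/8  (≤ bound)
a_2 = 8: 268/65  (≤ bound)
a_3 = 8: 2177/528  (≤ bound)
a_4 = 8: 17684/4289  (≤ bound)
a_5 = 8: 143649/34840  (≤ bound)
a_6 = 8: 1166876/283009  (> 73644, stop)

143649/34840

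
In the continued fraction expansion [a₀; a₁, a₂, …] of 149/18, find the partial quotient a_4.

2

Repeatedly divide and take the remainder:
⌊149/18⌋ = 8, remainder 5
⌊18/5⌋ = 3, remainder 3
⌊5/3⌋ = 1, remainder 2
⌊3/2⌋ = 1, remainder 1
⌊2/1⌋ = 2, remainder 0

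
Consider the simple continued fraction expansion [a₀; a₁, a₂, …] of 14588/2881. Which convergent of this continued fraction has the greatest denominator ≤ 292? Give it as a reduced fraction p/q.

319/63

a_0 = 5: 5/1  (≤ bound)
a_1 = 15: 76/15  (≤ bound)
a_2 = 1: 81/16  (≤ bound)
a_3 = 2: 238/47  (≤ bound)
a_4 = 1: 319/63  (≤ bound)
a_5 = 8: 2790/551  (> 292, stop)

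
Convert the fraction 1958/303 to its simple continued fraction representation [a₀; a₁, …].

[6; 2, 6, 11, 2]

1958 = 6·303 + 140, so a_0 = 6
303 = 2·140 + 23, so a_1 = 2
140 = 6·23 + 2, so a_2 = 6
23 = 11·2 + 1, so a_3 = 11
2 = 2·1 + 0, so a_4 = 2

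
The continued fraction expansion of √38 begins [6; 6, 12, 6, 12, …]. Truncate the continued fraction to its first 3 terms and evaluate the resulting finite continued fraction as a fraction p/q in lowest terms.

a_0 = 6: 6/1
a_1 = 6: 37/6
a_2 = 12: 450/73

450/73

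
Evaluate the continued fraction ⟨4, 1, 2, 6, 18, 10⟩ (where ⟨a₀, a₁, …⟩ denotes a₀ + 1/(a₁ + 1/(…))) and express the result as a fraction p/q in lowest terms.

a_0 = 4: 4/1
a_1 = 1: 5/1
a_2 = 2: 14/3
a_3 = 6: 89/19
a_4 = 18: 1616/345
a_5 = 10: 16249/3469

16249/3469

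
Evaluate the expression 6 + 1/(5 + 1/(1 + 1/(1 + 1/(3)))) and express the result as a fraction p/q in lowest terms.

Use the convergent recurrence hₖ = aₖ·hₖ₋₁ + hₖ₋₂ (and likewise for the denominators kₖ):
a_0 = 6: 6/1
a_1 = 5: 31/5
a_2 = 1: 37/6
a_3 = 1: 68/11
a_4 = 3: 241/39

241/39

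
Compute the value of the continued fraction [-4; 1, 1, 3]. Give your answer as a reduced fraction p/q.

-24/7

Start with 3.
1 + 1/(3/1) = 1 + 1/3 = 4/3
1 + 1/(4/3) = 1 + 3/4 = 7/4
-4 + 1/(7/4) = -4 + 4/7 = -24/7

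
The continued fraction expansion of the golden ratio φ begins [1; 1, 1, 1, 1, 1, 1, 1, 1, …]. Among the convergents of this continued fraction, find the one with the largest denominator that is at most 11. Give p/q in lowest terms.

13/8

a_0 = 1: 1/1  (≤ bound)
a_1 = 1: 2/1  (≤ bound)
a_2 = 1: 3/2  (≤ bound)
a_3 = 1: 5/3  (≤ bound)
a_4 = 1: 8/5  (≤ bound)
a_5 = 1: 13/8  (≤ bound)
a_6 = 1: 21/13  (> 11, stop)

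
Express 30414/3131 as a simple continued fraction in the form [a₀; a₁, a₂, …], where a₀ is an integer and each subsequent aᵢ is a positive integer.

[9; 1, 2, 2, 44, 3, 3]

Apply division with remainder until the remainder is 0:
30414 = 9·3131 + 2235, so a_0 = 9
3131 = 1·2235 + 896, so a_1 = 1
2235 = 2·896 + 443, so a_2 = 2
896 = 2·443 + 10, so a_3 = 2
443 = 44·10 + 3, so a_4 = 44
10 = 3·3 + 1, so a_5 = 3
3 = 3·1 + 0, so a_6 = 3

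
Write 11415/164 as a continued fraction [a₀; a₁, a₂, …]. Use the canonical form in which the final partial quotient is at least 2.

[69; 1, 1, 1, 1, 10, 3]

Repeatedly divide and take the remainder:
11415 ÷ 164 → quotient 69, remainder 99
164 ÷ 99 → quotient 1, remainder 65
99 ÷ 65 → quotient 1, remainder 34
65 ÷ 34 → quotient 1, remainder 31
34 ÷ 31 → quotient 1, remainder 3
31 ÷ 3 → quotient 10, remainder 1
3 ÷ 1 → quotient 3, remainder 0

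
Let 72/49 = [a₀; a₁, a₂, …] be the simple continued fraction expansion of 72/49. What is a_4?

2

⌊72/49⌋ = 1, remainder 23
⌊49/23⌋ = 2, remainder 3
⌊23/3⌋ = 7, remainder 2
⌊3/2⌋ = 1, remainder 1
⌊2/1⌋ = 2, remainder 0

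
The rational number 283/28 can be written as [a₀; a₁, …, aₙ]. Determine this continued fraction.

[10; 9, 3]

283 = 10·28 + 3, so a_0 = 10
28 = 9·3 + 1, so a_1 = 9
3 = 3·1 + 0, so a_2 = 3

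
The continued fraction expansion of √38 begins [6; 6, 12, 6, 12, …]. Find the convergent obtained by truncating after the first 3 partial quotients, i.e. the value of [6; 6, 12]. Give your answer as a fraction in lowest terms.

Start with 12.
6 + 1/(12/1) = 6 + 1/12 = 73/12
6 + 1/(73/12) = 6 + 12/73 = 450/73

450/73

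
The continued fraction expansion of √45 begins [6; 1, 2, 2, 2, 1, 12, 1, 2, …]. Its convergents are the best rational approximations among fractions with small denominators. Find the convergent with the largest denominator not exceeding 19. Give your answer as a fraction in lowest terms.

List convergents until the denominator exceeds the bound:
a_0 = 6: 6/1  (≤ bound)
a_1 = 1: 7/1  (≤ bound)
a_2 = 2: 20/3  (≤ bound)
a_3 = 2: 47/7  (≤ bound)
a_4 = 2: 114/17  (≤ bound)
a_5 = 1: 161/24  (> 19, stop)

114/17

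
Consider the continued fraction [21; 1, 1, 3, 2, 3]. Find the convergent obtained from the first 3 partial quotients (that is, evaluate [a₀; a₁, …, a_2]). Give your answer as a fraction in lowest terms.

Build up convergents one term at a time:
a_0 = 21: 21/1
a_1 = 1: 22/1
a_2 = 1: 43/2

43/2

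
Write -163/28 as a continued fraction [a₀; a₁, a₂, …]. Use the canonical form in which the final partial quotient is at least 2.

⌊-163/28⌋ = -6, remainder 5
⌊28/5⌋ = 5, remainder 3
⌊5/3⌋ = 1, remainder 2
⌊3/2⌋ = 1, remainder 1
⌊2/1⌋ = 2, remainder 0

[-6; 5, 1, 1, 2]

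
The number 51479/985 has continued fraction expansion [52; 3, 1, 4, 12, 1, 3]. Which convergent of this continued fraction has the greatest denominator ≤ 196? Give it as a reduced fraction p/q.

List convergents until the denominator exceeds the bound:
a_0 = 52: 52/1  (≤ bound)
a_1 = 3: 157/3  (≤ bound)
a_2 = 1: 209/4  (≤ bound)
a_3 = 4: 993/19  (≤ bound)
a_4 = 12: 12125/232  (> 196, stop)

993/19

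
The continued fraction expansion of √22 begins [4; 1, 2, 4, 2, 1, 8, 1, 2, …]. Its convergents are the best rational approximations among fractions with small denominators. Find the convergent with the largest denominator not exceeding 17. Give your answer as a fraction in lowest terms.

a_0 = 4: 4/1  (≤ bound)
a_1 = 1: 5/1  (≤ bound)
a_2 = 2: 14/3  (≤ bound)
a_3 = 4: 61/13  (≤ bound)
a_4 = 2: 136/29  (> 17, stop)

61/13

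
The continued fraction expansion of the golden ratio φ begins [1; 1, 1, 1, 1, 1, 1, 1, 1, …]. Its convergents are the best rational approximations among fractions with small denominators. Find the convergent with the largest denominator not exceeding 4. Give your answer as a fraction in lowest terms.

a_0 = 1: 1/1  (≤ bound)
a_1 = 1: 2/1  (≤ bound)
a_2 = 1: 3/2  (≤ bound)
a_3 = 1: 5/3  (≤ bound)
a_4 = 1: 8/5  (> 4, stop)

5/3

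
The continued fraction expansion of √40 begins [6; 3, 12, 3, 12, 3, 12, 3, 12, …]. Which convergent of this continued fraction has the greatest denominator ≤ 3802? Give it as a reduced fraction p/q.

a_0 = 6: 6/1  (≤ bound)
a_1 = 3: 19/3  (≤ bound)
a_2 = 12: 234/37  (≤ bound)
a_3 = 3: 721/114  (≤ bound)
a_4 = 12: 8886/1405  (≤ bound)
a_5 = 3: 27379/4329  (> 3802, stop)

8886/1405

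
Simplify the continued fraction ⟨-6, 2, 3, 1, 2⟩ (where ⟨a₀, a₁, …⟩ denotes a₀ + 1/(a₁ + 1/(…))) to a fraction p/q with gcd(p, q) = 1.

-139/25

Use the convergent recurrence hₖ = aₖ·hₖ₋₁ + hₖ₋₂ (and likewise for the denominators kₖ):
a_0 = -6: -6/1
a_1 = 2: -11/2
a_2 = 3: -39/7
a_3 = 1: -50/9
a_4 = 2: -139/25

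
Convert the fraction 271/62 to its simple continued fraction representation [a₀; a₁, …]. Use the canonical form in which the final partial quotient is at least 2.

[4; 2, 1, 2, 3, 2]

Apply division with remainder until the remainder is 0:
271 = 4·62 + 23, so a_0 = 4
62 = 2·23 + 16, so a_1 = 2
23 = 1·16 + 7, so a_2 = 1
16 = 2·7 + 2, so a_3 = 2
7 = 3·2 + 1, so a_4 = 3
2 = 2·1 + 0, so a_5 = 2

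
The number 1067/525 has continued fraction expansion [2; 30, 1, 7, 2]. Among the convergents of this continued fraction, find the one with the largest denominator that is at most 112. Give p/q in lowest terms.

a_0 = 2: 2/1  (≤ bound)
a_1 = 30: 61/30  (≤ bound)
a_2 = 1: 63/31  (≤ bound)
a_3 = 7: 502/247  (> 112, stop)

63/31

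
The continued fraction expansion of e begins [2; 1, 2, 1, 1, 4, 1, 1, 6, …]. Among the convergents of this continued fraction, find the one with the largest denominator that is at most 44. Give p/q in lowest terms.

106/39

List convergents until the denominator exceeds the bound:
a_0 = 2: 2/1  (≤ bound)
a_1 = 1: 3/1  (≤ bound)
a_2 = 2: 8/3  (≤ bound)
a_3 = 1: 11/4  (≤ bound)
a_4 = 1: 19/7  (≤ bound)
a_5 = 4: 87/32  (≤ bound)
a_6 = 1: 106/39  (≤ bound)
a_7 = 1: 193/71  (> 44, stop)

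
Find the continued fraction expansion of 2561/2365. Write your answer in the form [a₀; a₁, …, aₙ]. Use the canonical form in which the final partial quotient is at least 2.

2561 = 1·2365 + 196, so a_0 = 1
2365 = 12·196 + 13, so a_1 = 12
196 = 15·13 + 1, so a_2 = 15
13 = 13·1 + 0, so a_3 = 13

[1; 12, 15, 13]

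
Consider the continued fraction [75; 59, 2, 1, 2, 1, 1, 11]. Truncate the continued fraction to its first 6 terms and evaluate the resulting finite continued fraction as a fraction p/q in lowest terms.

Compute successive convergents:
a_0 = 75: 75/1
a_1 = 59: 4426/59
a_2 = 2: 8927/119
a_3 = 1: 13353/178
a_4 = 2: 35633/475
a_5 = 1: 48986/653

48986/653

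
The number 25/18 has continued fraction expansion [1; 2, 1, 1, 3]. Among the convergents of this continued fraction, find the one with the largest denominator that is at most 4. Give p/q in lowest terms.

4/3

List convergents until the denominator exceeds the bound:
a_0 = 1: 1/1  (≤ bound)
a_1 = 2: 3/2  (≤ bound)
a_2 = 1: 4/3  (≤ bound)
a_3 = 1: 7/5  (> 4, stop)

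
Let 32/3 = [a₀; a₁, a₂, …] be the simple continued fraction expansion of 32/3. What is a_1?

1

Run the Euclidean algorithm, recording each quotient:
32 ÷ 3 → quotient 10, remainder 2
3 ÷ 2 → quotient 1, remainder 1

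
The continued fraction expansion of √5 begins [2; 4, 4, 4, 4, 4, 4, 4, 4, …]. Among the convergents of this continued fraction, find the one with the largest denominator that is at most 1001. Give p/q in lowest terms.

682/305

a_0 = 2: 2/1  (≤ bound)
a_1 = 4: 9/4  (≤ bound)
a_2 = 4: 38/17  (≤ bound)
a_3 = 4: 161/72  (≤ bound)
a_4 = 4: 682/305  (≤ bound)
a_5 = 4: 2889/1292  (> 1001, stop)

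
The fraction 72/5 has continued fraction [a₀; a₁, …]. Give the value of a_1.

2

Run the Euclidean algorithm, recording each quotient:
72 ÷ 5 → quotient 14, remainder 2
5 ÷ 2 → quotient 2, remainder 1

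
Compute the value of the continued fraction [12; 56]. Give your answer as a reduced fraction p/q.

673/56

Starting at the tail and folding back:
Start with 56.
12 + 1/(56/1) = 12 + 1/56 = 673/56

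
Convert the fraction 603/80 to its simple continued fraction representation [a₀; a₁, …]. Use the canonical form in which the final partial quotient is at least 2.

Repeatedly divide and take the remainder:
603 ÷ 80 → quotient 7, remainder 43
80 ÷ 43 → quotient 1, remainder 37
43 ÷ 37 → quotient 1, remainder 6
37 ÷ 6 → quotient 6, remainder 1
6 ÷ 1 → quotient 6, remainder 0

[7; 1, 1, 6, 6]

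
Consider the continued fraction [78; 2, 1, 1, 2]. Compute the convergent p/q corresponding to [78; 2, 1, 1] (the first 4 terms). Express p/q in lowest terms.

392/5

Starting at the tail and folding back:
Start with 1.
1 + 1/(1/1) = 1 + 1/1 = 2/1
2 + 1/(2/1) = 2 + 1/2 = 5/2
78 + 1/(5/2) = 78 + 2/5 = 392/5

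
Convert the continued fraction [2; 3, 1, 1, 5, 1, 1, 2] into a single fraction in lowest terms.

493/216

Compute successive convergents:
a_0 = 2: 2/1
a_1 = 3: 7/3
a_2 = 1: 9/4
a_3 = 1: 16/7
a_4 = 5: 89/39
a_5 = 1: 105/46
a_6 = 1: 194/85
a_7 = 2: 493/216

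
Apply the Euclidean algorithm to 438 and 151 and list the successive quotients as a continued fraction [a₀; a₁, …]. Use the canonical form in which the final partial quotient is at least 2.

[2; 1, 9, 15]

Run the Euclidean algorithm, recording each quotient:
438 = 2·151 + 136, so a_0 = 2
151 = 1·136 + 15, so a_1 = 1
136 = 9·15 + 1, so a_2 = 9
15 = 15·1 + 0, so a_3 = 15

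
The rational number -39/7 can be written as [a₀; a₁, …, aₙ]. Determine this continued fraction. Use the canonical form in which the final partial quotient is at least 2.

-39 = -6·7 + 3, so a_0 = -6
7 = 2·3 + 1, so a_1 = 2
3 = 3·1 + 0, so a_2 = 3

[-6; 2, 3]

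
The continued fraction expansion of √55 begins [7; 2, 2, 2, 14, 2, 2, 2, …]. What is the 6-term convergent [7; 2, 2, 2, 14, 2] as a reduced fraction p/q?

2655/358

Start with 2.
14 + 1/(2/1) = 14 + 1/2 = 29/2
2 + 1/(29/2) = 2 + 2/29 = 60/29
2 + 1/(60/29) = 2 + 29/60 = 149/60
2 + 1/(149/60) = 2 + 60/149 = 358/149
7 + 1/(358/149) = 7 + 149/358 = 2655/358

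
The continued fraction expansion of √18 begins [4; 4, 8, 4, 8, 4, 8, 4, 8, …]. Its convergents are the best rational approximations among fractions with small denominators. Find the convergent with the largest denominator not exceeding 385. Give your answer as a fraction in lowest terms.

577/136

List convergents until the denominator exceeds the bound:
a_0 = 4: 4/1  (≤ bound)
a_1 = 4: 17/4  (≤ bound)
a_2 = 8: 140/33  (≤ bound)
a_3 = 4: 577/136  (≤ bound)
a_4 = 8: 4756/1121  (> 385, stop)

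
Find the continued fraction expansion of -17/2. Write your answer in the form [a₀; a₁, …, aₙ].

⌊-17/2⌋ = -9, remainder 1
⌊2/1⌋ = 2, remainder 0

[-9; 2]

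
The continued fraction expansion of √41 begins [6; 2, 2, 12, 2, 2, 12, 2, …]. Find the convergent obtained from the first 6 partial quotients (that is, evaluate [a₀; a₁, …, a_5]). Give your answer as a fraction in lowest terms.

a_0 = 6: 6/1
a_1 = 2: 13/2
a_2 = 2: 32/5
a_3 = 12: 397/62
a_4 = 2: 826/129
a_5 = 2: 2049/320

2049/320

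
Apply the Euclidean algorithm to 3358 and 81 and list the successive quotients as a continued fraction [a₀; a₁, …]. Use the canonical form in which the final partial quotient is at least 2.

3358 ÷ 81 → quotient 41, remainder 37
81 ÷ 37 → quotient 2, remainder 7
37 ÷ 7 → quotient 5, remainder 2
7 ÷ 2 → quotient 3, remainder 1
2 ÷ 1 → quotient 2, remainder 0

[41; 2, 5, 3, 2]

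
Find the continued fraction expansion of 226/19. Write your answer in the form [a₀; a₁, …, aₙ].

Apply division with remainder until the remainder is 0:
226 ÷ 19 → quotient 11, remainder 17
19 ÷ 17 → quotient 1, remainder 2
17 ÷ 2 → quotient 8, remainder 1
2 ÷ 1 → quotient 2, remainder 0

[11; 1, 8, 2]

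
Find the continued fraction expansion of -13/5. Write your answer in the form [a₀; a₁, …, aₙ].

[-3; 2, 2]

-13 = -3·5 + 2, so a_0 = -3
5 = 2·2 + 1, so a_1 = 2
2 = 2·1 + 0, so a_2 = 2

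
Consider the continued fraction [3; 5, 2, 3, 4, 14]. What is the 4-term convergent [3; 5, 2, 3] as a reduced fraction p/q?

Start with 3.
2 + 1/(3/1) = 2 + 1/3 = 7/3
5 + 1/(7/3) = 5 + 3/7 = 38/7
3 + 1/(38/7) = 3 + 7/38 = 121/38

121/38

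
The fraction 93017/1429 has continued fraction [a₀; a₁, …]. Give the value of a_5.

Apply division with remainder until the remainder is 0:
⌊93017/1429⌋ = 65, remainder 132
⌊1429/132⌋ = 10, remainder 109
⌊132/109⌋ = 1, remainder 23
⌊109/23⌋ = 4, remainder 17
⌊23/17⌋ = 1, remainder 6
⌊17/6⌋ = 2, remainder 5

2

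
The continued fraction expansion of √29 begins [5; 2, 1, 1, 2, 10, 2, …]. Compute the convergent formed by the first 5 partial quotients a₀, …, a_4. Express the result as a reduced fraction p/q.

70/13

a_0 = 5: 5/1
a_1 = 2: 11/2
a_2 = 1: 16/3
a_3 = 1: 27/5
a_4 = 2: 70/13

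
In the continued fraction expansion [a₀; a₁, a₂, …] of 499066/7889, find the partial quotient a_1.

3

Apply division with remainder until the remainder is 0:
⌊499066/7889⌋ = 63, remainder 2059
⌊7889/2059⌋ = 3, remainder 1712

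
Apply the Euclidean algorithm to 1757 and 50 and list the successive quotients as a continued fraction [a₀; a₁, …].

Repeatedly divide and take the remainder:
1757 = 35·50 + 7, so a_0 = 35
50 = 7·7 + 1, so a_1 = 7
7 = 7·1 + 0, so a_2 = 7

[35; 7, 7]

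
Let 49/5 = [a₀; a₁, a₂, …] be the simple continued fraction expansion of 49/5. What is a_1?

1

Apply division with remainder until the remainder is 0:
49 ÷ 5 → quotient 9, remainder 4
5 ÷ 4 → quotient 1, remainder 1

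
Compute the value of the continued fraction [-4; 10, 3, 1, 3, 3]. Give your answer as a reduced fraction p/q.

-1963/503

Starting at the tail and folding back:
Start with 3.
3 + 1/(3/1) = 3 + 1/3 = 10/3
1 + 1/(10/3) = 1 + 3/10 = 13/10
3 + 1/(13/10) = 3 + 10/13 = 49/13
10 + 1/(49/13) = 10 + 13/49 = 503/49
-4 + 1/(503/49) = -4 + 49/503 = -1963/503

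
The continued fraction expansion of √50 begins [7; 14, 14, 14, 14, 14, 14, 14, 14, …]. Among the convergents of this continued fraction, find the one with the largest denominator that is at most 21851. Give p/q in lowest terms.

19601/2772

a_0 = 7: 7/1  (≤ bound)
a_1 = 14: 99/14  (≤ bound)
a_2 = 14: 1393/197  (≤ bound)
a_3 = 14: 19601/2772  (≤ bound)
a_4 = 14: 275807/39005  (> 21851, stop)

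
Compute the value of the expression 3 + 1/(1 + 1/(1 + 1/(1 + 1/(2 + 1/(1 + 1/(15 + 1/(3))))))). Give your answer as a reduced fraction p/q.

1927/530

Start with 3.
15 + 1/(3/1) = 15 + 1/3 = 46/3
1 + 1/(46/3) = 1 + 3/46 = 49/46
2 + 1/(49/46) = 2 + 46/49 = 144/49
1 + 1/(144/49) = 1 + 49/144 = 193/144
1 + 1/(193/144) = 1 + 144/193 = 337/193
1 + 1/(337/193) = 1 + 193/337 = 530/337
3 + 1/(530/337) = 3 + 337/530 = 1927/530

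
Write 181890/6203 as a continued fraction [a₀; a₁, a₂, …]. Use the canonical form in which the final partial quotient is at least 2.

[29; 3, 10, 3, 12, 1, 1, 2]

⌊181890/6203⌋ = 29, remainder 2003
⌊6203/2003⌋ = 3, remainder 194
⌊2003/194⌋ = 10, remainder 63
⌊194/63⌋ = 3, remainder 5
⌊63/5⌋ = 12, remainder 3
⌊5/3⌋ = 1, remainder 2
⌊3/2⌋ = 1, remainder 1
⌊2/1⌋ = 2, remainder 0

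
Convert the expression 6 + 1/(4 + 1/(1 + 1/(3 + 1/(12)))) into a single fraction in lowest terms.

Compute successive convergents:
a_0 = 6: 6/1
a_1 = 4: 25/4
a_2 = 1: 31/5
a_3 = 3: 118/19
a_4 = 12: 1447/233

1447/233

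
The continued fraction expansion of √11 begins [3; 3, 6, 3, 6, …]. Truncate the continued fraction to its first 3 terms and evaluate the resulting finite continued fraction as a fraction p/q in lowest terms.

a_0 = 3: 3/1
a_1 = 3: 10/3
a_2 = 6: 63/19

63/19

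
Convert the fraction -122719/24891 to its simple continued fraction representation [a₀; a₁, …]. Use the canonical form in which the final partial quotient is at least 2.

[-5; 14, 2, 1, 22, 2, 12]

⌊-122719/24891⌋ = -5, remainder 1736
⌊24891/1736⌋ = 14, remainder 587
⌊1736/587⌋ = 2, remainder 562
⌊587/562⌋ = 1, remainder 25
⌊562/25⌋ = 22, remainder 12
⌊25/12⌋ = 2, remainder 1
⌊12/1⌋ = 12, remainder 0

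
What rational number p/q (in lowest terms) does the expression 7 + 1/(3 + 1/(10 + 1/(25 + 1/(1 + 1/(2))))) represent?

Work from the innermost term outward:
Start with 2.
1 + 1/(2/1) = 1 + 1/2 = 3/2
25 + 1/(3/2) = 25 + 2/3 = 77/3
10 + 1/(77/3) = 10 + 3/77 = 773/77
3 + 1/(773/77) = 3 + 77/773 = 2396/773
7 + 1/(2396/773) = 7 + 773/2396 = 17545/2396

17545/2396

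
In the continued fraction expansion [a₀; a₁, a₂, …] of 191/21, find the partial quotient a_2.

191 = 9·21 + 2, so a_0 = 9
21 = 10·2 + 1, so a_1 = 10
2 = 2·1 + 0, so a_2 = 2

2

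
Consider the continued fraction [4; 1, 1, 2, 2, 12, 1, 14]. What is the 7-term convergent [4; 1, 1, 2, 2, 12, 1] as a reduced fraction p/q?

Start with 1.
12 + 1/(1/1) = 12 + 1/1 = 13/1
2 + 1/(13/1) = 2 + 1/13 = 27/13
2 + 1/(27/13) = 2 + 13/27 = 67/27
1 + 1/(67/27) = 1 + 27/67 = 94/67
1 + 1/(94/67) = 1 + 67/94 = 161/94
4 + 1/(161/94) = 4 + 94/161 = 738/161

738/161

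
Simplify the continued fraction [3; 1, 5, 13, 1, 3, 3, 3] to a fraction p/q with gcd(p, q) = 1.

a_0 = 3: 3/1
a_1 = 1: 4/1
a_2 = 5: 23/6
a_3 = 13: 303/79
a_4 = 1: 326/85
a_5 = 3: 1281/334
a_6 = 3: 4169/1087
a_7 = 3: 13788/3595

13788/3595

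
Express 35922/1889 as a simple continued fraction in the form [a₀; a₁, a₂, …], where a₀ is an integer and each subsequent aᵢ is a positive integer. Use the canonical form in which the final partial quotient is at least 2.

[19; 60, 1, 14, 2]

Run the Euclidean algorithm, recording each quotient:
35922 = 19·1889 + 31, so a_0 = 19
1889 = 60·31 + 29, so a_1 = 60
31 = 1·29 + 2, so a_2 = 1
29 = 14·2 + 1, so a_3 = 14
2 = 2·1 + 0, so a_4 = 2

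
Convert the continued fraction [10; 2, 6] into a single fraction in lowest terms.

136/13

Start with 6.
2 + 1/(6/1) = 2 + 1/6 = 13/6
10 + 1/(13/6) = 10 + 6/13 = 136/13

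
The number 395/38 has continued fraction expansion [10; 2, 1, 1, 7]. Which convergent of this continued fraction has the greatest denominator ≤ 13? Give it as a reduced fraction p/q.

52/5

a_0 = 10: 10/1  (≤ bound)
a_1 = 2: 21/2  (≤ bound)
a_2 = 1: 31/3  (≤ bound)
a_3 = 1: 52/5  (≤ bound)
a_4 = 7: 395/38  (> 13, stop)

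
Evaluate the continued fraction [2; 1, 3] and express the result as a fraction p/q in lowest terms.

11/4

Start with 3.
1 + 1/(3/1) = 1 + 1/3 = 4/3
2 + 1/(4/3) = 2 + 3/4 = 11/4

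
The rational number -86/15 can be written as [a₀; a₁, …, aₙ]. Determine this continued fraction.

Repeatedly divide and take the remainder:
-86 = -6·15 + 4, so a_0 = -6
15 = 3·4 + 3, so a_1 = 3
4 = 1·3 + 1, so a_2 = 1
3 = 3·1 + 0, so a_3 = 3

[-6; 3, 1, 3]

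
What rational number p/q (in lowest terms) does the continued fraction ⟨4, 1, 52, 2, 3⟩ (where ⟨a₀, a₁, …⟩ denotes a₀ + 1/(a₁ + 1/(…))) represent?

Start with 3.
2 + 1/(3/1) = 2 + 1/3 = 7/3
52 + 1/(7/3) = 52 + 3/7 = 367/7
1 + 1/(367/7) = 1 + 7/367 = 374/367
4 + 1/(374/367) = 4 + 367/374 = 1863/374

1863/374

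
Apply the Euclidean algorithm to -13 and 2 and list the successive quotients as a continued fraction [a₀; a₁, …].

Run the Euclidean algorithm, recording each quotient:
⌊-13/2⌋ = -7, remainder 1
⌊2/1⌋ = 2, remainder 0

[-7; 2]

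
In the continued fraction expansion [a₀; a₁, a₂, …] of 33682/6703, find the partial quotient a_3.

3

⌊33682/6703⌋ = 5, remainder 167
⌊6703/167⌋ = 40, remainder 23
⌊167/23⌋ = 7, remainder 6
⌊23/6⌋ = 3, remainder 5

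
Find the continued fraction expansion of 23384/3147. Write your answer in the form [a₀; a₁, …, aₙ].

23384 = 7·3147 + 1355, so a_0 = 7
3147 = 2·1355 + 437, so a_1 = 2
1355 = 3·437 + 44, so a_2 = 3
437 = 9·44 + 41, so a_3 = 9
44 = 1·41 + 3, so a_4 = 1
41 = 13·3 + 2, so a_5 = 13
3 = 1·2 + 1, so a_6 = 1
2 = 2·1 + 0, so a_7 = 2

[7; 2, 3, 9, 1, 13, 1, 2]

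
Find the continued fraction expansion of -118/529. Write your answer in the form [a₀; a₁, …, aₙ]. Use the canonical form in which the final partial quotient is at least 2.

[-1; 1, 3, 2, 14, 4]

-118 = -1·529 + 411, so a_0 = -1
529 = 1·411 + 118, so a_1 = 1
411 = 3·118 + 57, so a_2 = 3
118 = 2·57 + 4, so a_3 = 2
57 = 14·4 + 1, so a_4 = 14
4 = 4·1 + 0, so a_5 = 4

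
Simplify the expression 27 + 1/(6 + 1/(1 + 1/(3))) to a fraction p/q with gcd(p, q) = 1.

733/27

Work from the innermost term outward:
Start with 3.
1 + 1/(3/1) = 1 + 1/3 = 4/3
6 + 1/(4/3) = 6 + 3/4 = 27/4
27 + 1/(27/4) = 27 + 4/27 = 733/27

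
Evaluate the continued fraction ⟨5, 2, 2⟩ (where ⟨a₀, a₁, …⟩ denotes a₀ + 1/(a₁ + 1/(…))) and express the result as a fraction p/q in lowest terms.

27/5

Work from the innermost term outward:
Start with 2.
2 + 1/(2/1) = 2 + 1/2 = 5/2
5 + 1/(5/2) = 5 + 2/5 = 27/5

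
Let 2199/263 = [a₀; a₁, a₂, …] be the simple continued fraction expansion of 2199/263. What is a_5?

7

Repeatedly divide and take the remainder:
2199 = 8·263 + 95, so a_0 = 8
263 = 2·95 + 73, so a_1 = 2
95 = 1·73 + 22, so a_2 = 1
73 = 3·22 + 7, so a_3 = 3
22 = 3·7 + 1, so a_4 = 3
7 = 7·1 + 0, so a_5 = 7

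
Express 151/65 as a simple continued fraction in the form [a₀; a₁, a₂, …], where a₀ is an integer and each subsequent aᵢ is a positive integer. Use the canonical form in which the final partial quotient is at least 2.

[2; 3, 10, 2]

151 = 2·65 + 21, so a_0 = 2
65 = 3·21 + 2, so a_1 = 3
21 = 10·2 + 1, so a_2 = 10
2 = 2·1 + 0, so a_3 = 2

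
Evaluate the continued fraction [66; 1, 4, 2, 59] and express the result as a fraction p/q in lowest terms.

Start with 59.
2 + 1/(59/1) = 2 + 1/59 = 119/59
4 + 1/(119/59) = 4 + 59/119 = 535/119
1 + 1/(535/119) = 1 + 119/535 = 654/535
66 + 1/(654/535) = 66 + 535/654 = 43699/654

43699/654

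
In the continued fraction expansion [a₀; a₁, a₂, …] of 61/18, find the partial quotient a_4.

3

Run the Euclidean algorithm, recording each quotient:
⌊61/18⌋ = 3, remainder 7
⌊18/7⌋ = 2, remainder 4
⌊7/4⌋ = 1, remainder 3
⌊4/3⌋ = 1, remainder 1
⌊3/1⌋ = 3, remainder 0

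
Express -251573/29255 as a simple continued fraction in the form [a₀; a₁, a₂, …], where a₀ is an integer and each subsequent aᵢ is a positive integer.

[-9; 2, 2, 58, 9, 11]

Apply division with remainder until the remainder is 0:
⌊-251573/29255⌋ = -9, remainder 11722
⌊29255/11722⌋ = 2, remainder 5811
⌊11722/5811⌋ = 2, remainder 100
⌊5811/100⌋ = 58, remainder 11
⌊100/11⌋ = 9, remainder 1
⌊11/1⌋ = 11, remainder 0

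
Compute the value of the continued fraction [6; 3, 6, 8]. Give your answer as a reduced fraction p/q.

979/155

a_0 = 6: 6/1
a_1 = 3: 19/3
a_2 = 6: 120/19
a_3 = 8: 979/155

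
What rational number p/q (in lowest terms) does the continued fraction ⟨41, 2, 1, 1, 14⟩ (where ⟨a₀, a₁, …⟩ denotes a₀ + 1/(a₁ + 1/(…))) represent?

3022/73

Start with 14.
1 + 1/(14/1) = 1 + 1/14 = 15/14
1 + 1/(15/14) = 1 + 14/15 = 29/15
2 + 1/(29/15) = 2 + 15/29 = 73/29
41 + 1/(73/29) = 41 + 29/73 = 3022/73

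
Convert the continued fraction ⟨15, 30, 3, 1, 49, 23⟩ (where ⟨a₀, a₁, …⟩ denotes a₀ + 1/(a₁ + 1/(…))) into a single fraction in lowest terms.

2083296/138581

Start with 23.
49 + 1/(23/1) = 49 + 1/23 = 1128/23
1 + 1/(1128/23) = 1 + 23/1128 = 1151/1128
3 + 1/(1151/1128) = 3 + 1128/1151 = 4581/1151
30 + 1/(4581/1151) = 30 + 1151/4581 = 138581/4581
15 + 1/(138581/4581) = 15 + 4581/138581 = 2083296/138581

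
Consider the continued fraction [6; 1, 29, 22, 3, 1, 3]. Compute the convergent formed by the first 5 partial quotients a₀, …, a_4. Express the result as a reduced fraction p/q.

Starting at the tail and folding back:
Start with 3.
22 + 1/(3/1) = 22 + 1/3 = 67/3
29 + 1/(67/3) = 29 + 3/67 = 1946/67
1 + 1/(1946/67) = 1 + 67/1946 = 2013/1946
6 + 1/(2013/1946) = 6 + 1946/2013 = 14024/2013

14024/2013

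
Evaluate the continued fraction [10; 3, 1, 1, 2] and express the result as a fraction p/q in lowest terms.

185/18

Work from the innermost term outward:
Start with 2.
1 + 1/(2/1) = 1 + 1/2 = 3/2
1 + 1/(3/2) = 1 + 2/3 = 5/3
3 + 1/(5/3) = 3 + 3/5 = 18/5
10 + 1/(18/5) = 10 + 5/18 = 185/18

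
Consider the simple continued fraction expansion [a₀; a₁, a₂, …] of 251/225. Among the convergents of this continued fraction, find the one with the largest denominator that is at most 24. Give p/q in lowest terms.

a_0 = 1: 1/1  (≤ bound)
a_1 = 8: 9/8  (≤ bound)
a_2 = 1: 10/9  (≤ bound)
a_3 = 1: 19/17  (≤ bound)
a_4 = 1: 29/26  (> 24, stop)

19/17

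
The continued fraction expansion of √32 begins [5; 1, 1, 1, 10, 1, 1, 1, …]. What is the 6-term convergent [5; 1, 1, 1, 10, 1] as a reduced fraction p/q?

Compute successive convergents:
a_0 = 5: 5/1
a_1 = 1: 6/1
a_2 = 1: 11/2
a_3 = 1: 17/3
a_4 = 10: 181/32
a_5 = 1: 198/35

198/35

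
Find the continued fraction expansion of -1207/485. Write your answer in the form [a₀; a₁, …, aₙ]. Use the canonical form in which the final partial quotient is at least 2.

-1207 ÷ 485 → quotient -3, remainder 248
485 ÷ 248 → quotient 1, remainder 237
248 ÷ 237 → quotient 1, remainder 11
237 ÷ 11 → quotient 21, remainder 6
11 ÷ 6 → quotient 1, remainder 5
6 ÷ 5 → quotient 1, remainder 1
5 ÷ 1 → quotient 5, remainder 0

[-3; 1, 1, 21, 1, 1, 5]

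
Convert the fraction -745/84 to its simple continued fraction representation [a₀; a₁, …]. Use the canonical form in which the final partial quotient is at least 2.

[-9; 7, 1, 1, 1, 3]

⌊-745/84⌋ = -9, remainder 11
⌊84/11⌋ = 7, remainder 7
⌊11/7⌋ = 1, remainder 4
⌊7/4⌋ = 1, remainder 3
⌊4/3⌋ = 1, remainder 1
⌊3/1⌋ = 3, remainder 0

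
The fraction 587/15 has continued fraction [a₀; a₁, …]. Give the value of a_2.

587 ÷ 15 → quotient 39, remainder 2
15 ÷ 2 → quotient 7, remainder 1
2 ÷ 1 → quotient 2, remainder 0

2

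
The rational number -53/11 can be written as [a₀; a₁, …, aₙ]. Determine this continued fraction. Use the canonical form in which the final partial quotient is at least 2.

-53 ÷ 11 → quotient -5, remainder 2
11 ÷ 2 → quotient 5, remainder 1
2 ÷ 1 → quotient 2, remainder 0

[-5; 5, 2]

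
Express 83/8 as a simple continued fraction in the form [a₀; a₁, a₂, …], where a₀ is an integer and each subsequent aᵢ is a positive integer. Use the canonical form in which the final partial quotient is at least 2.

[10; 2, 1, 2]

⌊83/8⌋ = 10, remainder 3
⌊8/3⌋ = 2, remainder 2
⌊3/2⌋ = 1, remainder 1
⌊2/1⌋ = 2, remainder 0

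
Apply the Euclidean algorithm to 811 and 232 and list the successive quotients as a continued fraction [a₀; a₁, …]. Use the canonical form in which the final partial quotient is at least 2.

[3; 2, 57, 2]

⌊811/232⌋ = 3, remainder 115
⌊232/115⌋ = 2, remainder 2
⌊115/2⌋ = 57, remainder 1
⌊2/1⌋ = 2, remainder 0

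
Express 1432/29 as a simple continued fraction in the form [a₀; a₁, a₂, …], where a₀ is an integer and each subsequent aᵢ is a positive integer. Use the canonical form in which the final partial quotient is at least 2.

[49; 2, 1, 1, 1, 3]

⌊1432/29⌋ = 49, remainder 11
⌊29/11⌋ = 2, remainder 7
⌊11/7⌋ = 1, remainder 4
⌊7/4⌋ = 1, remainder 3
⌊4/3⌋ = 1, remainder 1
⌊3/1⌋ = 3, remainder 0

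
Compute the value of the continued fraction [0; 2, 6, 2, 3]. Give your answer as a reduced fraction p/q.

45/97

Start with 3.
2 + 1/(3/1) = 2 + 1/3 = 7/3
6 + 1/(7/3) = 6 + 3/7 = 45/7
2 + 1/(45/7) = 2 + 7/45 = 97/45
0 + 1/(97/45) = 0 + 45/97 = 45/97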